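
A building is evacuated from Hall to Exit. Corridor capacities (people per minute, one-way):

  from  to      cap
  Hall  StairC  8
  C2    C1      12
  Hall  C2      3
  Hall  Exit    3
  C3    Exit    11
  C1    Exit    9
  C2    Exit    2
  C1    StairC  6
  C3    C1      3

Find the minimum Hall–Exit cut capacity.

6

Augment Hall→Exit: bottleneck 3, flow now 3.
Augment Hall→C2→Exit: bottleneck 2, flow now 5.
Augment Hall→C2→C1→Exit: bottleneck 1, flow now 6.
No augmenting path remains; maximum flow = 6.
By max-flow min-cut, the minimum cut capacity equals the max flow.
In the residual graph, reachable from Hall: {Hall, StairC}.
Min-cut edges: Hall→C2 (3), Hall→Exit (3); capacity 3 + 3 = 6.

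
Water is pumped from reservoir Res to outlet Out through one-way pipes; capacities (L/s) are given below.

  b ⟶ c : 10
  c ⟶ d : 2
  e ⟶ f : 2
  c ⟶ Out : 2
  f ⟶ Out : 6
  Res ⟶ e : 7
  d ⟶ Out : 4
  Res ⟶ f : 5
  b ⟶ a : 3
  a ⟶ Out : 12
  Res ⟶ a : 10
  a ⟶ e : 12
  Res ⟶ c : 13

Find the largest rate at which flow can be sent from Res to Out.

Augment Res→a→Out: bottleneck 10, flow now 10.
Augment Res→c→Out: bottleneck 2, flow now 12.
Augment Res→f→Out: bottleneck 5, flow now 17.
Augment Res→c→d→Out: bottleneck 2, flow now 19.
Augment Res→e→f→Out: bottleneck 1, flow now 20.
No augmenting path remains; maximum flow = 20.
In the residual graph, reachable from Res: {Res, c, e, f}.
Min-cut edges: Res→a (10), c→d (2), c→Out (2), f→Out (6); capacity 10 + 2 + 2 + 6 = 20.
This cut is saturated, so no flow can exceed 20.

20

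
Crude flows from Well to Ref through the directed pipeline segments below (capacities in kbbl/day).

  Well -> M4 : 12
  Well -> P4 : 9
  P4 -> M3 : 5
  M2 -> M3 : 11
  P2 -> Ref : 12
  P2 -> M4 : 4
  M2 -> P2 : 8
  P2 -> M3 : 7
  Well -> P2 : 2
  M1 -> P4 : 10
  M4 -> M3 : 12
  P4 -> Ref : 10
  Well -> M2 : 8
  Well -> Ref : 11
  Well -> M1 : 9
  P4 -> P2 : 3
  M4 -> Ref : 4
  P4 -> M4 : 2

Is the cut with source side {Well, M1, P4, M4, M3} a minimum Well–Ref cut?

No — its capacity is 38, but the minimum cut has capacity 37.

Given cut capacity: 8 + 2 + 11 + 3 + 10 + 4 = 38.
Augment Well→Ref: bottleneck 11, flow now 11.
Augment Well→P4→Ref: bottleneck 9, flow now 20.
Augment Well→P2→Ref: bottleneck 2, flow now 22.
Augment Well→M4→Ref: bottleneck 4, flow now 26.
Augment Well→M2→P2→Ref: bottleneck 8, flow now 34.
Augment Well→M1→P4→Ref: bottleneck 1, flow now 35.
Augment Well→M1→P4→P2→Ref: bottleneck 2, flow now 37.
No augmenting path remains; maximum flow = 37.
In the residual graph, reachable from Well: {Well, M2, M1, P4, P2, M4, M3}.
Min-cut edges: Well→Ref (11), P4→Ref (10), P2→Ref (12), M4→Ref (4); capacity 11 + 10 + 12 + 4 = 37.
Cut capacity 38 exceeds the max flow 37, so it is not minimum.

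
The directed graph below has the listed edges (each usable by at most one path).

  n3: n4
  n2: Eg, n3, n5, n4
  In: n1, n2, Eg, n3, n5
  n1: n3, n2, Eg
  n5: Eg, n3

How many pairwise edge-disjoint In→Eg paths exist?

4

Assign every edge capacity 1; by Menger, the answer equals the max flow.
Path In→Eg (+1); total 1.
Path In→n1→Eg (+1); total 2.
Path In→n2→Eg (+1); total 3.
Path In→n5→Eg (+1); total 4.
No residual In→Eg path; max flow = 4.
Certifying cut of size 4: {In→Eg, In→n1, In→n2, In→n5}.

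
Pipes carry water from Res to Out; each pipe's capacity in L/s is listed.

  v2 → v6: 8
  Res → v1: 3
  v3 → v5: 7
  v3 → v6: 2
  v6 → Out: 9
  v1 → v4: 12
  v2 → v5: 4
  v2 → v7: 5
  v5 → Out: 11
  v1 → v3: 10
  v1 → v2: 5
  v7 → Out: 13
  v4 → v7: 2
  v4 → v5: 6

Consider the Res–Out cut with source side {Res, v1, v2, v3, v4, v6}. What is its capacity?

33

Edges leaving {Res, v1, v2, v3, v4, v6}: v2→v5 (4), v2→v7 (5), v3→v5 (7), v4→v5 (6), v4→v7 (2), v6→Out (9).
Cut capacity = 4 + 5 + 7 + 6 + 2 + 9 = 33.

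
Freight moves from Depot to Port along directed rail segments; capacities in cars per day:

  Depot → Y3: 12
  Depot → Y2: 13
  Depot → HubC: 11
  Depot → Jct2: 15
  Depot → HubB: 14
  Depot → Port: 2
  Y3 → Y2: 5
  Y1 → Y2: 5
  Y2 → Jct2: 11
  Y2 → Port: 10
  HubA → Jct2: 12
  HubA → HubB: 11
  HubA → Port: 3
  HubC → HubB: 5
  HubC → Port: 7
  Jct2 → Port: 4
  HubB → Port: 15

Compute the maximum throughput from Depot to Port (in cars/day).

38

Augment Depot→Port: bottleneck 2, flow now 2.
Augment Depot→Y2→Port: bottleneck 10, flow now 12.
Augment Depot→HubC→Port: bottleneck 7, flow now 19.
Augment Depot→Jct2→Port: bottleneck 4, flow now 23.
Augment Depot→HubB→Port: bottleneck 14, flow now 37.
Augment Depot→HubC→HubB→Port: bottleneck 1, flow now 38.
No augmenting path remains; maximum flow = 38.
In the residual graph, reachable from Depot: {Depot, Y3, Y2, HubC, Jct2, HubB}.
Min-cut edges: Depot→Port (2), Y2→Port (10), HubC→Port (7), Jct2→Port (4), HubB→Port (15); capacity 2 + 10 + 7 + 4 + 15 = 38.
This cut is saturated, so no flow can exceed 38.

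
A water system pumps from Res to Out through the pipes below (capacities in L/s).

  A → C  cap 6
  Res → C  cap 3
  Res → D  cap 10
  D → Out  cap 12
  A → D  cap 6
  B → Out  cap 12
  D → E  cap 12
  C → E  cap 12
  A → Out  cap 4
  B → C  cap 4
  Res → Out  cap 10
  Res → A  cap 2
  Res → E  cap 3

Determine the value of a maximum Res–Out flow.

22

Augment Res→Out: bottleneck 10, flow now 10.
Augment Res→A→Out: bottleneck 2, flow now 12.
Augment Res→D→Out: bottleneck 10, flow now 22.
No augmenting path remains; maximum flow = 22.
In the residual graph, reachable from Res: {Res, C, E}.
Min-cut edges: Res→A (2), Res→D (10), Res→Out (10); capacity 2 + 10 + 10 = 22.
This cut is saturated, so no flow can exceed 22.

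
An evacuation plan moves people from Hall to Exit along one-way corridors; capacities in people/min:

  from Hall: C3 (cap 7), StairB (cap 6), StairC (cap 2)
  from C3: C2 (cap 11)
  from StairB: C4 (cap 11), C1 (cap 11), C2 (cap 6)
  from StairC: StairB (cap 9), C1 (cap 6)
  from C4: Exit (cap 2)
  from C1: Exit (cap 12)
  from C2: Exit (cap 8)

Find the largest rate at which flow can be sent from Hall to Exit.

Augment Hall→C3→C2→Exit: bottleneck 7, flow now 7.
Augment Hall→StairB→C4→Exit: bottleneck 2, flow now 9.
Augment Hall→StairB→C1→Exit: bottleneck 4, flow now 13.
Augment Hall→StairC→C1→Exit: bottleneck 2, flow now 15.
No augmenting path remains; maximum flow = 15.
In the residual graph, reachable from Hall: {Hall}.
Min-cut edges: Hall→C3 (7), Hall→StairB (6), Hall→StairC (2); capacity 7 + 6 + 2 = 15.
This cut is saturated, so no flow can exceed 15.

15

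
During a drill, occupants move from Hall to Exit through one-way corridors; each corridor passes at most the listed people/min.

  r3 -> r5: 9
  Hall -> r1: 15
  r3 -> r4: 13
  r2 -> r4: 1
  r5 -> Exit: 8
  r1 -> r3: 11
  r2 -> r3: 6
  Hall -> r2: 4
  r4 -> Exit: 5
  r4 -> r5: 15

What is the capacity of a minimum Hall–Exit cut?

Augment Hall→r2→r4→Exit: bottleneck 1, flow now 1.
Augment Hall→r1→r3→r4→Exit: bottleneck 4, flow now 5.
Augment Hall→r1→r3→r5→Exit: bottleneck 7, flow now 12.
Augment Hall→r2→r3→r5→Exit: bottleneck 1, flow now 13.
No augmenting path remains; maximum flow = 13.
By max-flow min-cut, the minimum cut capacity equals the max flow.
In the residual graph, reachable from Hall: {Hall, r1, r2, r3, r4, r5}.
Min-cut edges: r4→Exit (5), r5→Exit (8); capacity 5 + 8 = 13.

13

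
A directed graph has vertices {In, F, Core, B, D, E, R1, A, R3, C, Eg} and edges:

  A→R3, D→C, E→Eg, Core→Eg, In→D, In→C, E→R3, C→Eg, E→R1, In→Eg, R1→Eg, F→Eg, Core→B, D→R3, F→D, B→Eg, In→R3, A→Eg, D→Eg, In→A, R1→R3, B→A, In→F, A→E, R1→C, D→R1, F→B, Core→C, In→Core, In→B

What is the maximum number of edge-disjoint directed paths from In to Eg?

Assign every edge capacity 1; by Menger, the answer equals the max flow.
Path In→Eg (+1); total 1.
Path In→F→Eg (+1); total 2.
Path In→Core→Eg (+1); total 3.
Path In→B→Eg (+1); total 4.
Path In→D→Eg (+1); total 5.
Path In→A→Eg (+1); total 6.
Path In→C→Eg (+1); total 7.
No residual In→Eg path; max flow = 7.
Certifying cut of size 7: {In→A, In→B, In→C, In→Core, In→D, In→Eg, In→F}.

7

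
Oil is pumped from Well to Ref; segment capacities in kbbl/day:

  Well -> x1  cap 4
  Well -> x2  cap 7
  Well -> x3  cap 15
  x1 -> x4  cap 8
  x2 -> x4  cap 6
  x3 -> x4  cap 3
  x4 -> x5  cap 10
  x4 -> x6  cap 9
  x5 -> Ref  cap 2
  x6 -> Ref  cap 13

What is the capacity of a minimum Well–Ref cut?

11

Augment Well→x1→x4→x5→Ref: bottleneck 2, flow now 2.
Augment Well→x1→x4→x6→Ref: bottleneck 2, flow now 4.
Augment Well→x2→x4→x6→Ref: bottleneck 6, flow now 10.
Augment Well→x3→x4→x6→Ref: bottleneck 1, flow now 11.
No augmenting path remains; maximum flow = 11.
By max-flow min-cut, the minimum cut capacity equals the max flow.
In the residual graph, reachable from Well: {Well, x1, x2, x3, x4, x5}.
Min-cut edges: x4→x6 (9), x5→Ref (2); capacity 9 + 2 = 11.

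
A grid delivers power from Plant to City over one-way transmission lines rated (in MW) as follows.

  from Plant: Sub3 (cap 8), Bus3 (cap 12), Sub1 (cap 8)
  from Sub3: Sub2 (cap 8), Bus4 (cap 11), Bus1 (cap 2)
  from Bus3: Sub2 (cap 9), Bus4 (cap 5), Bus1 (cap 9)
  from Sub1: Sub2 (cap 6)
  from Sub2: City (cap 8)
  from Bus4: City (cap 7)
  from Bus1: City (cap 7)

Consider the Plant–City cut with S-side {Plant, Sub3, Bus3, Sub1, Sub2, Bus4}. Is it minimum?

No — its capacity is 26, but the minimum cut has capacity 22.

Given cut capacity: 2 + 9 + 8 + 7 = 26.
Augment Plant→Sub3→Sub2→City: bottleneck 8, flow now 8.
Augment Plant→Bus3→Bus4→City: bottleneck 5, flow now 13.
Augment Plant→Bus3→Bus1→City: bottleneck 7, flow now 20.
Augment Plant→Sub1→Sub2→Sub3→Bus4→City: bottleneck 2, flow now 22. (uses reverse residual edge)
No augmenting path remains; maximum flow = 22.
In the residual graph, reachable from Plant: {Plant, Sub3, Bus3, Sub1, Sub2, Bus4, Bus1}.
Min-cut edges: Sub2→City (8), Bus4→City (7), Bus1→City (7); capacity 8 + 7 + 7 = 22.
Cut capacity 26 exceeds the max flow 22, so it is not minimum.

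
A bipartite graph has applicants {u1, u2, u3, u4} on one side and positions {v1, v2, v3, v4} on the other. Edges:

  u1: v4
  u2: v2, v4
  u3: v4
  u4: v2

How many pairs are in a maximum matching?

2

Unit-capacity flow: source→left, listed edges, right→sink; max matching = max flow.
Augmenting path u1→v4 (+1); matched 1.
Augmenting path u2→v2 (+1); matched 2.
No augmenting path remains; maximum matching = 2.
König certificate: {v2, v4} is a vertex cover of size 2 (every listed pair touches it), so no matching can be larger.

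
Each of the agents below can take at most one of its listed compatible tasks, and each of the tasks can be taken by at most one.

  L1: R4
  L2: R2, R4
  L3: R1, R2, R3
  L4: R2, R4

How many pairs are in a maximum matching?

Unit-capacity flow: source→left, listed edges, right→sink; max matching = max flow.
Augmenting path L1→R4 (+1); matched 1.
Augmenting path L2→R2 (+1); matched 2.
Augmenting path L3→R1 (+1); matched 3.
No augmenting path remains; maximum matching = 3.
König certificate: {L3, R2, R4} is a vertex cover of size 3 (every listed pair touches it), so no matching can be larger.

3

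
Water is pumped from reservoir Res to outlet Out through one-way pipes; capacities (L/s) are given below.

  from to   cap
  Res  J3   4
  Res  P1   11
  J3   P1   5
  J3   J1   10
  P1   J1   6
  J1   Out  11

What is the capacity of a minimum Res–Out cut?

Augment Res→J3→J1→Out: bottleneck 4, flow now 4.
Augment Res→P1→J1→Out: bottleneck 6, flow now 10.
No augmenting path remains; maximum flow = 10.
By max-flow min-cut, the minimum cut capacity equals the max flow.
In the residual graph, reachable from Res: {Res, P1}.
Min-cut edges: Res→J3 (4), P1→J1 (6); capacity 4 + 6 = 10.

10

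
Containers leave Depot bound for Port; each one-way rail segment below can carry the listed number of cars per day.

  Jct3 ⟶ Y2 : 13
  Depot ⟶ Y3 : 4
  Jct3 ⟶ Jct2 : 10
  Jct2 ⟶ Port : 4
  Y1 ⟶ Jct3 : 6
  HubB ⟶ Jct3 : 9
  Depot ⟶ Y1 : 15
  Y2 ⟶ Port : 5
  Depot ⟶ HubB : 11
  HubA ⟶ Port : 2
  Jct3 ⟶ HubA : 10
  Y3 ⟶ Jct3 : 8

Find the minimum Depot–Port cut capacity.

11

Augment Depot→HubB→Jct3→HubA→Port: bottleneck 2, flow now 2.
Augment Depot→HubB→Jct3→Jct2→Port: bottleneck 4, flow now 6.
Augment Depot→HubB→Jct3→Y2→Port: bottleneck 3, flow now 9.
Augment Depot→Y3→Jct3→Y2→Port: bottleneck 2, flow now 11.
No augmenting path remains; maximum flow = 11.
By max-flow min-cut, the minimum cut capacity equals the max flow.
In the residual graph, reachable from Depot: {Depot, HubB, Y3, Y1, Jct3, HubA, Jct2, Y2}.
Min-cut edges: HubA→Port (2), Jct2→Port (4), Y2→Port (5); capacity 2 + 4 + 5 = 11.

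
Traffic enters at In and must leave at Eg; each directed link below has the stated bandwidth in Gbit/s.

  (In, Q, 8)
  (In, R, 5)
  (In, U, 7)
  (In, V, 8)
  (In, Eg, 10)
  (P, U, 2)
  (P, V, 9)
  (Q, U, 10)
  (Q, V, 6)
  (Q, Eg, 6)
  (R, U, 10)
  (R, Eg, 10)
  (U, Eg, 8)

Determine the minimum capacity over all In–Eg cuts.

Augment In→Eg: bottleneck 10, flow now 10.
Augment In→Q→Eg: bottleneck 6, flow now 16.
Augment In→R→Eg: bottleneck 5, flow now 21.
Augment In→U→Eg: bottleneck 7, flow now 28.
Augment In→Q→U→Eg: bottleneck 1, flow now 29.
No augmenting path remains; maximum flow = 29.
By max-flow min-cut, the minimum cut capacity equals the max flow.
In the residual graph, reachable from In: {In, Q, U, V}.
Min-cut edges: In→R (5), In→Eg (10), Q→Eg (6), U→Eg (8); capacity 5 + 10 + 6 + 8 = 29.

29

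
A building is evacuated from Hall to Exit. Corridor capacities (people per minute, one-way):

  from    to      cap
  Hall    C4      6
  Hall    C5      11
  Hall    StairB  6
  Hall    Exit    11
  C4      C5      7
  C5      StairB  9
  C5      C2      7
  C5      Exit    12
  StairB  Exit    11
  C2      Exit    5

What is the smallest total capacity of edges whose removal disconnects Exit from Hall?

Augment Hall→Exit: bottleneck 11, flow now 11.
Augment Hall→C5→Exit: bottleneck 11, flow now 22.
Augment Hall→StairB→Exit: bottleneck 6, flow now 28.
Augment Hall→C4→C5→Exit: bottleneck 1, flow now 29.
Augment Hall→C4→C5→StairB→Exit: bottleneck 5, flow now 34.
No augmenting path remains; maximum flow = 34.
By max-flow min-cut, the minimum cut capacity equals the max flow.
In the residual graph, reachable from Hall: {Hall}.
Min-cut edges: Hall→C4 (6), Hall→C5 (11), Hall→StairB (6), Hall→Exit (11); capacity 6 + 11 + 6 + 11 = 34.

34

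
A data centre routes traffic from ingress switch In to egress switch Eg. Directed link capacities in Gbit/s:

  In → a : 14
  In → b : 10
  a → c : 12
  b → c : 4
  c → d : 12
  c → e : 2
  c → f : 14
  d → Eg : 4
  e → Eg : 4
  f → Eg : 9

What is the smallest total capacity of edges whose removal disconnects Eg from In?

15

Augment In→a→c→d→Eg: bottleneck 4, flow now 4.
Augment In→a→c→e→Eg: bottleneck 2, flow now 6.
Augment In→a→c→f→Eg: bottleneck 6, flow now 12.
Augment In→b→c→f→Eg: bottleneck 3, flow now 15.
No augmenting path remains; maximum flow = 15.
By max-flow min-cut, the minimum cut capacity equals the max flow.
In the residual graph, reachable from In: {In, a, b, c, d, f}.
Min-cut edges: c→e (2), d→Eg (4), f→Eg (9); capacity 2 + 4 + 9 = 15.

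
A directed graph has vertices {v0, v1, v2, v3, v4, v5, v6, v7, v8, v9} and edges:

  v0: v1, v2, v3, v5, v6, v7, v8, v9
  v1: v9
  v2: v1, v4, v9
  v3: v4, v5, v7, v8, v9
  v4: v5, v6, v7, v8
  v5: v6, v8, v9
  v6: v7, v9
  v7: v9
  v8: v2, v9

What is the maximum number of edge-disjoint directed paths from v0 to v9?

Assign every edge capacity 1; by Menger, the answer equals the max flow.
Path v0→v9 (+1); total 1.
Path v0→v1→v9 (+1); total 2.
Path v0→v2→v9 (+1); total 3.
Path v0→v3→v9 (+1); total 4.
Path v0→v5→v9 (+1); total 5.
Path v0→v6→v9 (+1); total 6.
Path v0→v7→v9 (+1); total 7.
Path v0→v8→v9 (+1); total 8.
No residual v0→v9 path; max flow = 8.
Certifying cut of size 8: {v0→v1, v0→v2, v0→v3, v0→v5, v0→v6, v0→v7, v0→v8, v0→v9}.

8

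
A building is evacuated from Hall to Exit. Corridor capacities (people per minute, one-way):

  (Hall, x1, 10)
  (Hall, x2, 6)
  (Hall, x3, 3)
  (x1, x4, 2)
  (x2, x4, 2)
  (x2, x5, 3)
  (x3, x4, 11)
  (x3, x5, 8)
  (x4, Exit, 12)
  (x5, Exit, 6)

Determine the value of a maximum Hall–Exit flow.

10

Augment Hall→x1→x4→Exit: bottleneck 2, flow now 2.
Augment Hall→x2→x4→Exit: bottleneck 2, flow now 4.
Augment Hall→x2→x5→Exit: bottleneck 3, flow now 7.
Augment Hall→x3→x4→Exit: bottleneck 3, flow now 10.
No augmenting path remains; maximum flow = 10.
In the residual graph, reachable from Hall: {Hall, x1, x2}.
Min-cut edges: Hall→x3 (3), x1→x4 (2), x2→x4 (2), x2→x5 (3); capacity 3 + 2 + 2 + 3 = 10.
This cut is saturated, so no flow can exceed 10.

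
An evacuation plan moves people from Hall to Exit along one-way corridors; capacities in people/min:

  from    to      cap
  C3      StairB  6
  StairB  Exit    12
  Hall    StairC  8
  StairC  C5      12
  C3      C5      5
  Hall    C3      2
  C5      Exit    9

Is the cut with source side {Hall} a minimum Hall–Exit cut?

Yes — it is a minimum cut (capacity 10).

Given cut capacity: 2 + 8 = 10.
Augment Hall→C3→C5→Exit: bottleneck 2, flow now 2.
Augment Hall→StairC→C5→Exit: bottleneck 7, flow now 9.
Augment Hall→StairC→C5→C3→StairB→Exit: bottleneck 1, flow now 10. (uses reverse residual edge)
No augmenting path remains; maximum flow = 10.
Cut capacity 10 equals the max flow, so it is a minimum cut.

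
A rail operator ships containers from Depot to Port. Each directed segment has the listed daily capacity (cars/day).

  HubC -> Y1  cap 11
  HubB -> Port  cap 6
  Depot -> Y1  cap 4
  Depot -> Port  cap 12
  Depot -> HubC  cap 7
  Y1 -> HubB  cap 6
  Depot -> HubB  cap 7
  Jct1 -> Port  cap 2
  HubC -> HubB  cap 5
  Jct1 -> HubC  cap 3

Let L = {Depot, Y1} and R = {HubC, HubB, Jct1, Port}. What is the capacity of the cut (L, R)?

Edges leaving {Depot, Y1}: Depot→HubC (7), Depot→HubB (7), Depot→Port (12), Y1→HubB (6).
Cut capacity = 7 + 7 + 12 + 6 = 32.

32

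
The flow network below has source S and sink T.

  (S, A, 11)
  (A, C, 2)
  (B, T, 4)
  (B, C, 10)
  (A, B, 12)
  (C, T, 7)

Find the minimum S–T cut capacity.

Augment S→A→B→T: bottleneck 4, flow now 4.
Augment S→A→C→T: bottleneck 2, flow now 6.
Augment S→A→B→C→T: bottleneck 5, flow now 11.
No augmenting path remains; maximum flow = 11.
By max-flow min-cut, the minimum cut capacity equals the max flow.
In the residual graph, reachable from S: {S}.
Min-cut edges: S→A (11); capacity 11 = 11.

11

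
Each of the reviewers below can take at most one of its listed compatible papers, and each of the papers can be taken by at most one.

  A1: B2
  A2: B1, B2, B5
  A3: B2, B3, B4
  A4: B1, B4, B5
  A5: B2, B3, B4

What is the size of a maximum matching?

5

Unit-capacity flow: source→left, listed edges, right→sink; max matching = max flow.
Augmenting path A1→B2 (+1); matched 1.
Augmenting path A2→B1 (+1); matched 2.
Augmenting path A3→B3 (+1); matched 3.
Augmenting path A4→B4 (+1); matched 4.
Augmenting path A5→B4→A4→B5 (+1); matched 5.
No augmenting path remains; maximum matching = 5.
König certificate: {A1, A2, A3, A4, A5} is a vertex cover of size 5 (every listed pair touches it), so no matching can be larger.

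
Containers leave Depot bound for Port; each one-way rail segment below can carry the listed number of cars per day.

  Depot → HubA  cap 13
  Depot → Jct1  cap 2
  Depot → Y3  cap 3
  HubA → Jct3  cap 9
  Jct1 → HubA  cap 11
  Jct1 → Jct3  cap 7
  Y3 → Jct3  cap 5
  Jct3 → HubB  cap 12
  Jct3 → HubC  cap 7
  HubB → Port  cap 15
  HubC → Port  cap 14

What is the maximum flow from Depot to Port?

Augment Depot→HubA→Jct3→HubB→Port: bottleneck 9, flow now 9.
Augment Depot→Jct1→Jct3→HubB→Port: bottleneck 2, flow now 11.
Augment Depot→Y3→Jct3→HubB→Port: bottleneck 1, flow now 12.
Augment Depot→Y3→Jct3→HubC→Port: bottleneck 2, flow now 14.
No augmenting path remains; maximum flow = 14.
In the residual graph, reachable from Depot: {Depot, HubA}.
Min-cut edges: Depot→Jct1 (2), Depot→Y3 (3), HubA→Jct3 (9); capacity 2 + 3 + 9 = 14.
This cut is saturated, so no flow can exceed 14.

14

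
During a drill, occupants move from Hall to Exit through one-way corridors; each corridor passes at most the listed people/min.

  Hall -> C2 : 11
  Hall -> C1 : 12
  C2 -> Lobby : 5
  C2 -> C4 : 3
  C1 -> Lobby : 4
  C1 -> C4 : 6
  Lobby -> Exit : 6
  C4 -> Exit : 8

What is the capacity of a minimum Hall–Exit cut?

Augment Hall→C2→Lobby→Exit: bottleneck 5, flow now 5.
Augment Hall→C2→C4→Exit: bottleneck 3, flow now 8.
Augment Hall→C1→Lobby→Exit: bottleneck 1, flow now 9.
Augment Hall→C1→C4→Exit: bottleneck 5, flow now 14.
No augmenting path remains; maximum flow = 14.
By max-flow min-cut, the minimum cut capacity equals the max flow.
In the residual graph, reachable from Hall: {Hall, C2, C1, Lobby, C4}.
Min-cut edges: Lobby→Exit (6), C4→Exit (8); capacity 6 + 8 = 14.

14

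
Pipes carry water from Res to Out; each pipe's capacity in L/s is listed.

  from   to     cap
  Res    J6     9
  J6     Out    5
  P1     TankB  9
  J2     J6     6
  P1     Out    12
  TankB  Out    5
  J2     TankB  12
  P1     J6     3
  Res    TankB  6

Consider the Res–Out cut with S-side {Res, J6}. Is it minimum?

Given cut capacity: 6 + 5 = 11.
Augment Res→J6→Out: bottleneck 5, flow now 5.
Augment Res→TankB→Out: bottleneck 5, flow now 10.
No augmenting path remains; maximum flow = 10.
In the residual graph, reachable from Res: {Res, J6, TankB}.
Min-cut edges: J6→Out (5), TankB→Out (5); capacity 5 + 5 = 10.
Cut capacity 11 exceeds the max flow 10, so it is not minimum.

No — its capacity is 11, but the minimum cut has capacity 10.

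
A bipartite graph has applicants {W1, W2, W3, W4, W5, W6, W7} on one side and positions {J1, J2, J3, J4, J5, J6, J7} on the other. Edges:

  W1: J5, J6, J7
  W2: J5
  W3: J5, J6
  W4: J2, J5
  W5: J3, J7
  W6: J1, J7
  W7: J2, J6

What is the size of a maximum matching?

6

Unit-capacity flow: source→left, listed edges, right→sink; max matching = max flow.
Augmenting path W1→J5 (+1); matched 1.
Augmenting path W3→J6 (+1); matched 2.
Augmenting path W4→J2 (+1); matched 3.
Augmenting path W5→J3 (+1); matched 4.
Augmenting path W6→J1 (+1); matched 5.
Augmenting path W2→J5→W1→J7 (+1); matched 6.
No augmenting path remains; maximum matching = 6.
König certificate: {W1, W5, W6, J2, J5, J6} is a vertex cover of size 6 (every listed pair touches it), so no matching can be larger.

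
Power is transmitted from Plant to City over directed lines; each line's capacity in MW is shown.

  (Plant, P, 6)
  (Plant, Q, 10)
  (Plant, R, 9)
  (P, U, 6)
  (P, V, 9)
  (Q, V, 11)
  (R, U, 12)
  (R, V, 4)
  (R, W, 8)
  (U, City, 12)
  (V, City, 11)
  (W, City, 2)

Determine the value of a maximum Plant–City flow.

25

Augment Plant→P→U→City: bottleneck 6, flow now 6.
Augment Plant→Q→V→City: bottleneck 10, flow now 16.
Augment Plant→R→U→City: bottleneck 6, flow now 22.
Augment Plant→R→V→City: bottleneck 1, flow now 23.
Augment Plant→R→W→City: bottleneck 2, flow now 25.
No augmenting path remains; maximum flow = 25.
In the residual graph, reachable from Plant: {Plant}.
Min-cut edges: Plant→P (6), Plant→Q (10), Plant→R (9); capacity 6 + 10 + 9 = 25.
This cut is saturated, so no flow can exceed 25.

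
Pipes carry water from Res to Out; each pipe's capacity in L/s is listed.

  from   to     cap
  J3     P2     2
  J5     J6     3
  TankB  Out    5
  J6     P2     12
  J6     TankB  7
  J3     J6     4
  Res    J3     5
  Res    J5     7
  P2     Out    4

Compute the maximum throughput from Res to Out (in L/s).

Augment Res→J3→P2→Out: bottleneck 2, flow now 2.
Augment Res→J3→J6→TankB→Out: bottleneck 3, flow now 5.
Augment Res→J5→J6→TankB→Out: bottleneck 2, flow now 7.
Augment Res→J5→J6→P2→Out: bottleneck 1, flow now 8.
No augmenting path remains; maximum flow = 8.
In the residual graph, reachable from Res: {Res, J5}.
Min-cut edges: Res→J3 (5), J5→J6 (3); capacity 5 + 3 = 8.
This cut is saturated, so no flow can exceed 8.

8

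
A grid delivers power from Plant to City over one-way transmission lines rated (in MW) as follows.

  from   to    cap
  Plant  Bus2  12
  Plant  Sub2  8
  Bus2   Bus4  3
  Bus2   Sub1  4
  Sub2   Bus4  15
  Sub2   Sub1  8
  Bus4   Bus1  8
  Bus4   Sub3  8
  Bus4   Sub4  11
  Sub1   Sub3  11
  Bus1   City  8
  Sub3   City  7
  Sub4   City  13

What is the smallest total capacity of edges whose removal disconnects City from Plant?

15

Augment Plant→Bus2→Bus4→Bus1→City: bottleneck 3, flow now 3.
Augment Plant→Bus2→Sub1→Sub3→City: bottleneck 4, flow now 7.
Augment Plant→Sub2→Bus4→Bus1→City: bottleneck 5, flow now 12.
Augment Plant→Sub2→Bus4→Sub3→City: bottleneck 3, flow now 15.
No augmenting path remains; maximum flow = 15.
By max-flow min-cut, the minimum cut capacity equals the max flow.
In the residual graph, reachable from Plant: {Plant, Bus2}.
Min-cut edges: Plant→Sub2 (8), Bus2→Bus4 (3), Bus2→Sub1 (4); capacity 8 + 3 + 4 = 15.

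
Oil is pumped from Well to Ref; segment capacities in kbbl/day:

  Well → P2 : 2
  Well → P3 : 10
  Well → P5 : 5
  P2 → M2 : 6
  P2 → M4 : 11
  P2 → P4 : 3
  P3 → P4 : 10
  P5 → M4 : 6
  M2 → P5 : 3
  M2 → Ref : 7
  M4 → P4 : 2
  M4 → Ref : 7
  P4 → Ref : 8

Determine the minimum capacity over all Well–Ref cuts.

Augment Well→P2→M2→Ref: bottleneck 2, flow now 2.
Augment Well→P3→P4→Ref: bottleneck 8, flow now 10.
Augment Well→P5→M4→Ref: bottleneck 5, flow now 15.
No augmenting path remains; maximum flow = 15.
By max-flow min-cut, the minimum cut capacity equals the max flow.
In the residual graph, reachable from Well: {Well, P3, P4}.
Min-cut edges: Well→P2 (2), Well→P5 (5), P4→Ref (8); capacity 2 + 5 + 8 = 15.

15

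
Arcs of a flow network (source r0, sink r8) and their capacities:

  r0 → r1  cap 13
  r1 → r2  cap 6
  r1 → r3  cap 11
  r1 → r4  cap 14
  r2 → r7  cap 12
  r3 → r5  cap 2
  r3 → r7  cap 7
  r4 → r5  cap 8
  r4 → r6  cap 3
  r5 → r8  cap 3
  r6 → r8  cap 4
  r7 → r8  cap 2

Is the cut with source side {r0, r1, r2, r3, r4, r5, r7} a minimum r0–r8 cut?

Given cut capacity: 3 + 3 + 2 = 8.
Augment r0→r1→r2→r7→r8: bottleneck 2, flow now 2.
Augment r0→r1→r3→r5→r8: bottleneck 2, flow now 4.
Augment r0→r1→r4→r5→r8: bottleneck 1, flow now 5.
Augment r0→r1→r4→r6→r8: bottleneck 3, flow now 8.
No augmenting path remains; maximum flow = 8.
Cut capacity 8 equals the max flow, so it is a minimum cut.

Yes — it is a minimum cut (capacity 8).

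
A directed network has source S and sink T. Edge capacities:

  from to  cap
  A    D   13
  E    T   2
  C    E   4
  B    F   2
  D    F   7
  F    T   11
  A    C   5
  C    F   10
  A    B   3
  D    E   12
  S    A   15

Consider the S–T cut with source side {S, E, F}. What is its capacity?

Edges leaving {S, E, F}: S→A (15), E→T (2), F→T (11).
Cut capacity = 15 + 2 + 11 = 28.

28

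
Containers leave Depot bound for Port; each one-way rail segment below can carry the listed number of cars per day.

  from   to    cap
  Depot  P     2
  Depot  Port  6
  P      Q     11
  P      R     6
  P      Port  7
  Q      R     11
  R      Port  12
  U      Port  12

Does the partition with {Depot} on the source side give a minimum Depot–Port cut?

Yes — it is a minimum cut (capacity 8).

Given cut capacity: 2 + 6 = 8.
Augment Depot→Port: bottleneck 6, flow now 6.
Augment Depot→P→Port: bottleneck 2, flow now 8.
No augmenting path remains; maximum flow = 8.
Cut capacity 8 equals the max flow, so it is a minimum cut.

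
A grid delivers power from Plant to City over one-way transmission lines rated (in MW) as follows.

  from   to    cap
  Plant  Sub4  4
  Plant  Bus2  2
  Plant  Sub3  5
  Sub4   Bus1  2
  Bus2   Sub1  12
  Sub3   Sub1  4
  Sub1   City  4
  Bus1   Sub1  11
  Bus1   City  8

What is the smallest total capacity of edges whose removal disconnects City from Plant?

6

Augment Plant→Sub4→Bus1→City: bottleneck 2, flow now 2.
Augment Plant→Bus2→Sub1→City: bottleneck 2, flow now 4.
Augment Plant→Sub3→Sub1→City: bottleneck 2, flow now 6.
No augmenting path remains; maximum flow = 6.
By max-flow min-cut, the minimum cut capacity equals the max flow.
In the residual graph, reachable from Plant: {Plant, Sub4, Bus2, Sub3, Sub1}.
Min-cut edges: Sub4→Bus1 (2), Sub1→City (4); capacity 2 + 4 = 6.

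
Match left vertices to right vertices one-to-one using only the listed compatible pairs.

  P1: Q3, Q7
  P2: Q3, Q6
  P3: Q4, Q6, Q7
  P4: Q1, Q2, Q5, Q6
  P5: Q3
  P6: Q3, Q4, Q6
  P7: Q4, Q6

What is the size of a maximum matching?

5

Unit-capacity flow: source→left, listed edges, right→sink; max matching = max flow.
Augmenting path P1→Q3 (+1); matched 1.
Augmenting path P2→Q6 (+1); matched 2.
Augmenting path P3→Q4 (+1); matched 3.
Augmenting path P4→Q1 (+1); matched 4.
Augmenting path P5→Q3→P1→Q7 (+1); matched 5.
No augmenting path remains; maximum matching = 5.
König certificate: {P4, Q3, Q4, Q6, Q7} is a vertex cover of size 5 (every listed pair touches it), so no matching can be larger.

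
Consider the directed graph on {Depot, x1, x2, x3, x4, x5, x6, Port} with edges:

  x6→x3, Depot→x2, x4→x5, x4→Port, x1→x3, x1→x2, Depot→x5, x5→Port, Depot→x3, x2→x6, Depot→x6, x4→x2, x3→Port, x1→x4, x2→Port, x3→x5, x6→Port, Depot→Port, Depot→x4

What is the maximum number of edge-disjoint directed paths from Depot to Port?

Assign every edge capacity 1; by Menger, the answer equals the max flow.
Path Depot→Port (+1); total 1.
Path Depot→x2→Port (+1); total 2.
Path Depot→x3→Port (+1); total 3.
Path Depot→x4→Port (+1); total 4.
Path Depot→x5→Port (+1); total 5.
Path Depot→x6→Port (+1); total 6.
No residual Depot→Port path; max flow = 6.
Certifying cut of size 6: {Depot→Port, Depot→x2, Depot→x3, Depot→x4, Depot→x5, Depot→x6}.

6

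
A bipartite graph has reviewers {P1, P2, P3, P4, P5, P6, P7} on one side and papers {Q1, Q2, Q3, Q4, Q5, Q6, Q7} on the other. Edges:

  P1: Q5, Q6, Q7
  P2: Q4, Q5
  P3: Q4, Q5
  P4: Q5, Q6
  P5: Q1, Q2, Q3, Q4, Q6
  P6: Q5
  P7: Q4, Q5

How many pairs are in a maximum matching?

5

Unit-capacity flow: source→left, listed edges, right→sink; max matching = max flow.
Augmenting path P1→Q5 (+1); matched 1.
Augmenting path P2→Q4 (+1); matched 2.
Augmenting path P4→Q6 (+1); matched 3.
Augmenting path P5→Q1 (+1); matched 4.
Augmenting path P3→Q5→P1→Q7 (+1); matched 5.
No augmenting path remains; maximum matching = 5.
König certificate: {P1, P4, P5, Q4, Q5} is a vertex cover of size 5 (every listed pair touches it), so no matching can be larger.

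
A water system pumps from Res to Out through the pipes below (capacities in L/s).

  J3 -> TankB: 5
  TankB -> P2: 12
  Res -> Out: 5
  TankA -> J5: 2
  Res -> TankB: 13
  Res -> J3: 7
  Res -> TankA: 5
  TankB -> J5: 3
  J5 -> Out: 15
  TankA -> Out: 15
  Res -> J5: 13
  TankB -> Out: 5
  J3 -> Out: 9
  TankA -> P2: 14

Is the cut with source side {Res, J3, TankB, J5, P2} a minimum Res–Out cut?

No — its capacity is 39, but the minimum cut has capacity 37.

Given cut capacity: 5 + 5 + 9 + 5 + 15 = 39.
Augment Res→Out: bottleneck 5, flow now 5.
Augment Res→J3→Out: bottleneck 7, flow now 12.
Augment Res→TankB→Out: bottleneck 5, flow now 17.
Augment Res→TankA→Out: bottleneck 5, flow now 22.
Augment Res→J5→Out: bottleneck 13, flow now 35.
Augment Res→TankB→J5→Out: bottleneck 2, flow now 37.
No augmenting path remains; maximum flow = 37.
In the residual graph, reachable from Res: {Res, TankB, J5, P2}.
Min-cut edges: Res→J3 (7), Res→TankA (5), Res→Out (5), TankB→Out (5), J5→Out (15); capacity 7 + 5 + 5 + 5 + 15 = 37.
Cut capacity 39 exceeds the max flow 37, so it is not minimum.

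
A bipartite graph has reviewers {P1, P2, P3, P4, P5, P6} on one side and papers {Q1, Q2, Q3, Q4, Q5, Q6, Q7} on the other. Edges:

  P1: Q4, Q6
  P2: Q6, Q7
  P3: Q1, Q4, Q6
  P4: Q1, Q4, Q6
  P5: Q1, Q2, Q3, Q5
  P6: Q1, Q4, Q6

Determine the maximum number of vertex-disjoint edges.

5

Unit-capacity flow: source→left, listed edges, right→sink; max matching = max flow.
Augmenting path P1→Q4 (+1); matched 1.
Augmenting path P2→Q6 (+1); matched 2.
Augmenting path P3→Q1 (+1); matched 3.
Augmenting path P5→Q2 (+1); matched 4.
Augmenting path P4→Q6→P2→Q7 (+1); matched 5.
No augmenting path remains; maximum matching = 5.
König certificate: {P2, P5, Q1, Q4, Q6} is a vertex cover of size 5 (every listed pair touches it), so no matching can be larger.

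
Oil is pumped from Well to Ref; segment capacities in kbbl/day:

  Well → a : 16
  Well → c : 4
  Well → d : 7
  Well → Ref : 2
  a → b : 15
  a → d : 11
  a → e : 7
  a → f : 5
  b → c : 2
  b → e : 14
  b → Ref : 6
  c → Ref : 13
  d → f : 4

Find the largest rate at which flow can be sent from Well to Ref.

14

Augment Well→Ref: bottleneck 2, flow now 2.
Augment Well→c→Ref: bottleneck 4, flow now 6.
Augment Well→a→b→Ref: bottleneck 6, flow now 12.
Augment Well→a→b→c→Ref: bottleneck 2, flow now 14.
No augmenting path remains; maximum flow = 14.
In the residual graph, reachable from Well: {Well, a, b, d, e, f}.
Min-cut edges: Well→c (4), Well→Ref (2), b→c (2), b→Ref (6); capacity 4 + 2 + 2 + 6 = 14.
This cut is saturated, so no flow can exceed 14.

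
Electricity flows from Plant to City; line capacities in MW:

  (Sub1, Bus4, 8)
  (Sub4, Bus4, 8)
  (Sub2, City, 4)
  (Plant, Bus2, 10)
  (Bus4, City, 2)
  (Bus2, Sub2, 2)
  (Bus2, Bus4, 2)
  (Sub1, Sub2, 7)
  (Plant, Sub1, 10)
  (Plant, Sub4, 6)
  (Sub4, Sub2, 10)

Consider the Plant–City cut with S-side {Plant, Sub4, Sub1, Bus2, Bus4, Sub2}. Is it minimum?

Yes — it is a minimum cut (capacity 6).

Given cut capacity: 2 + 4 = 6.
Augment Plant→Sub4→Bus4→City: bottleneck 2, flow now 2.
Augment Plant→Sub4→Sub2→City: bottleneck 4, flow now 6.
No augmenting path remains; maximum flow = 6.
Cut capacity 6 equals the max flow, so it is a minimum cut.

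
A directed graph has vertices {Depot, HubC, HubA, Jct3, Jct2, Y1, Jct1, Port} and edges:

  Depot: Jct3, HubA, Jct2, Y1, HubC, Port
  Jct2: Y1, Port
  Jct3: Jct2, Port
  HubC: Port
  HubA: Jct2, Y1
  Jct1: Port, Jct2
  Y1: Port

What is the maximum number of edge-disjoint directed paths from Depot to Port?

Assign every edge capacity 1; by Menger, the answer equals the max flow.
Path Depot→Port (+1); total 1.
Path Depot→HubC→Port (+1); total 2.
Path Depot→Jct3→Port (+1); total 3.
Path Depot→Jct2→Port (+1); total 4.
Path Depot→Y1→Port (+1); total 5.
No residual Depot→Port path; max flow = 5.
Certifying cut of size 5: {Depot→HubC, Depot→Jct3, Depot→Port, Jct2→Port, Y1→Port}.

5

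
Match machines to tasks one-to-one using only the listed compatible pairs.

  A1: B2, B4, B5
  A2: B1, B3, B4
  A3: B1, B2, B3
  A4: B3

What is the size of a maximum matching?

Unit-capacity flow: source→left, listed edges, right→sink; max matching = max flow.
Augmenting path A1→B2 (+1); matched 1.
Augmenting path A2→B1 (+1); matched 2.
Augmenting path A3→B3 (+1); matched 3.
Augmenting path A4→B3→A3→B1→A2→B4 (+1); matched 4.
No augmenting path remains; maximum matching = 4.
König certificate: {A1, A2, A3, A4} is a vertex cover of size 4 (every listed pair touches it), so no matching can be larger.

4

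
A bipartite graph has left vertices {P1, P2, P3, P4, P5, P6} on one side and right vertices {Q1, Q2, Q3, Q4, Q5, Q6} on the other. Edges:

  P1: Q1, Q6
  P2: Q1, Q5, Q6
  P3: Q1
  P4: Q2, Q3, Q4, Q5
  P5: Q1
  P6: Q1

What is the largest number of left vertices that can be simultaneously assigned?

4

Unit-capacity flow: source→left, listed edges, right→sink; max matching = max flow.
Augmenting path P1→Q1 (+1); matched 1.
Augmenting path P2→Q5 (+1); matched 2.
Augmenting path P4→Q2 (+1); matched 3.
Augmenting path P3→Q1→P1→Q6 (+1); matched 4.
No augmenting path remains; maximum matching = 4.
König certificate: {P1, P2, P4, Q1} is a vertex cover of size 4 (every listed pair touches it), so no matching can be larger.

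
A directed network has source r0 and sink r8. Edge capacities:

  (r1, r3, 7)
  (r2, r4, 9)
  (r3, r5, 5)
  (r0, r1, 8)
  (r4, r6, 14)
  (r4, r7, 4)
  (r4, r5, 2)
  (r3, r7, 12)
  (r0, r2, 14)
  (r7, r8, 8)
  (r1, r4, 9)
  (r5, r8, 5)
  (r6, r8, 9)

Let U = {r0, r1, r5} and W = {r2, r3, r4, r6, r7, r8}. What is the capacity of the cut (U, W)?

Edges leaving {r0, r1, r5}: r0→r2 (14), r1→r3 (7), r1→r4 (9), r5→r8 (5).
Cut capacity = 14 + 7 + 9 + 5 = 35.

35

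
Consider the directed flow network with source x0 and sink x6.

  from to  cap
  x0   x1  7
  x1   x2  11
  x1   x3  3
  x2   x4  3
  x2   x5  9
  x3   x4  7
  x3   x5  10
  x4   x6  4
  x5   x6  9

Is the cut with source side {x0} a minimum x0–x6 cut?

Given cut capacity: 7 = 7.
Augment x0→x1→x2→x4→x6: bottleneck 3, flow now 3.
Augment x0→x1→x2→x5→x6: bottleneck 4, flow now 7.
No augmenting path remains; maximum flow = 7.
Cut capacity 7 equals the max flow, so it is a minimum cut.

Yes — it is a minimum cut (capacity 7).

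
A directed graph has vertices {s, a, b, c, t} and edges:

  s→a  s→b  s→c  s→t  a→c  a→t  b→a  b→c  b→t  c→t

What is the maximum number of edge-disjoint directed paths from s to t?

4

Assign every edge capacity 1; by Menger, the answer equals the max flow.
Path s→t (+1); total 1.
Path s→a→t (+1); total 2.
Path s→b→t (+1); total 3.
Path s→c→t (+1); total 4.
No residual s→t path; max flow = 4.
Certifying cut of size 4: {s→a, s→b, s→c, s→t}.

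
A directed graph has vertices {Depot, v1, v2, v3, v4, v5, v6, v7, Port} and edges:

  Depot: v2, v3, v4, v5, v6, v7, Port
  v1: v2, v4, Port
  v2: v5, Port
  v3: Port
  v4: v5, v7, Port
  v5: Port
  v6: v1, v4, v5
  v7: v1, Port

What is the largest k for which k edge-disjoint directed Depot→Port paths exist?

Assign every edge capacity 1; by Menger, the answer equals the max flow.
Path Depot→Port (+1); total 1.
Path Depot→v2→Port (+1); total 2.
Path Depot→v3→Port (+1); total 3.
Path Depot→v4→Port (+1); total 4.
Path Depot→v5→Port (+1); total 5.
Path Depot→v7→Port (+1); total 6.
Path Depot→v6→v1→Port (+1); total 7.
No residual Depot→Port path; max flow = 7.
Certifying cut of size 7: {Depot→Port, Depot→v2, Depot→v3, Depot→v4, Depot→v5, Depot→v6, Depot→v7}.

7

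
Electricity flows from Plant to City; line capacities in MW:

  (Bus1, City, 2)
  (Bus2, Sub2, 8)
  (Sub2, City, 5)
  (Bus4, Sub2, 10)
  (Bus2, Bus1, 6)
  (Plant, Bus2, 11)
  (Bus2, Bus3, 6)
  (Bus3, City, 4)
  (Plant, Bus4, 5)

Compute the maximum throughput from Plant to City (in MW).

11

Augment Plant→Bus4→Sub2→City: bottleneck 5, flow now 5.
Augment Plant→Bus2→Bus3→City: bottleneck 4, flow now 9.
Augment Plant→Bus2→Bus1→City: bottleneck 2, flow now 11.
No augmenting path remains; maximum flow = 11.
In the residual graph, reachable from Plant: {Plant, Bus4, Bus2, Bus3, Bus1, Sub2}.
Min-cut edges: Bus3→City (4), Bus1→City (2), Sub2→City (5); capacity 4 + 2 + 5 = 11.
This cut is saturated, so no flow can exceed 11.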